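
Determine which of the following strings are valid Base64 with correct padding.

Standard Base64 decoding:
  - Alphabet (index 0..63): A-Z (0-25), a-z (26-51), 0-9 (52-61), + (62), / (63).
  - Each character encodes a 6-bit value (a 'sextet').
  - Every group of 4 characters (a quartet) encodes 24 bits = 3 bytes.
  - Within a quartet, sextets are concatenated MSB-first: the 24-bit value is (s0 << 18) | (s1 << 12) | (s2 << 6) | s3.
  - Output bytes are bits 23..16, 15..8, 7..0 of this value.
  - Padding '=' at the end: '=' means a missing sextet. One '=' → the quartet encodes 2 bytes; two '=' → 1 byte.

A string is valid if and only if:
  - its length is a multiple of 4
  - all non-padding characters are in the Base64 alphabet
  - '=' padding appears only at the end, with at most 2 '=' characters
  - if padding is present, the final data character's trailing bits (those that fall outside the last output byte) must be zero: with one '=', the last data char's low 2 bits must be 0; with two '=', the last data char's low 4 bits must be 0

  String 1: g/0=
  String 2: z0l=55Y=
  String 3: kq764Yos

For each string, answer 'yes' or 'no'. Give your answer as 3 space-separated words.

Answer: yes no yes

Derivation:
String 1: 'g/0=' → valid
String 2: 'z0l=55Y=' → invalid (bad char(s): ['=']; '=' in middle)
String 3: 'kq764Yos' → valid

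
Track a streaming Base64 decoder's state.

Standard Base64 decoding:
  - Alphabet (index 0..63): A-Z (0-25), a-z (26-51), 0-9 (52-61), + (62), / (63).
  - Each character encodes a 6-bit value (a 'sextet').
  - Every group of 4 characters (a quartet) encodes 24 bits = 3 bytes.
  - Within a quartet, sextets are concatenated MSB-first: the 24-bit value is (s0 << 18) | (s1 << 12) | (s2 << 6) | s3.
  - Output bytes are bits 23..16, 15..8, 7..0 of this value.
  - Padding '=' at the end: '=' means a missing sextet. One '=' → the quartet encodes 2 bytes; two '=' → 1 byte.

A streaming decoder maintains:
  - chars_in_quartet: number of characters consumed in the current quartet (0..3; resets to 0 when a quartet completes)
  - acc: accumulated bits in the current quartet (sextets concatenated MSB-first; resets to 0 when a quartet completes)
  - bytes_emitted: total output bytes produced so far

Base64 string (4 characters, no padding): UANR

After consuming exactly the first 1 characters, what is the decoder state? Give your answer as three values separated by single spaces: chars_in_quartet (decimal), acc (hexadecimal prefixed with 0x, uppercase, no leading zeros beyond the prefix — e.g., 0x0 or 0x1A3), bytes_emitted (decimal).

Answer: 1 0x14 0

Derivation:
After char 0 ('U'=20): chars_in_quartet=1 acc=0x14 bytes_emitted=0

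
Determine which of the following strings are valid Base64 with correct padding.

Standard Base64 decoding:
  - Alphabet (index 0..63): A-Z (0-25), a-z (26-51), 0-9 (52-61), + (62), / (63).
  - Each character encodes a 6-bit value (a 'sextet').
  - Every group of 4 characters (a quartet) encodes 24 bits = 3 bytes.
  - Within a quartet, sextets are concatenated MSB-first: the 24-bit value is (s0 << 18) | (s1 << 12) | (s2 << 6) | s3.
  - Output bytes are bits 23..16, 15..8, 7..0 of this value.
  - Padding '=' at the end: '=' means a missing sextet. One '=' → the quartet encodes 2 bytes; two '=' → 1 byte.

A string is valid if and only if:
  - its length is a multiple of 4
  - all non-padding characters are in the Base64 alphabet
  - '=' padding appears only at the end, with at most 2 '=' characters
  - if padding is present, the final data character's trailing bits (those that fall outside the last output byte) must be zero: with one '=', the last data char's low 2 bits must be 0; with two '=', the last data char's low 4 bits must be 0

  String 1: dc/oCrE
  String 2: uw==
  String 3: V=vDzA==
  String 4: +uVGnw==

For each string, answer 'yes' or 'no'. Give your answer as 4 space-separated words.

Answer: no yes no yes

Derivation:
String 1: 'dc/oCrE' → invalid (len=7 not mult of 4)
String 2: 'uw==' → valid
String 3: 'V=vDzA==' → invalid (bad char(s): ['=']; '=' in middle)
String 4: '+uVGnw==' → valid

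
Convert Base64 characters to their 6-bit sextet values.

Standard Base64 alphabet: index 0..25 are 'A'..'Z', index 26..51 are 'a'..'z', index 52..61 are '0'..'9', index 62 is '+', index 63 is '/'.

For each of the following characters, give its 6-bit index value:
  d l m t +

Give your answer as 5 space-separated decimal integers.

'd': a..z range, 26 + ord('d') − ord('a') = 29
'l': a..z range, 26 + ord('l') − ord('a') = 37
'm': a..z range, 26 + ord('m') − ord('a') = 38
't': a..z range, 26 + ord('t') − ord('a') = 45
'+': index 62

Answer: 29 37 38 45 62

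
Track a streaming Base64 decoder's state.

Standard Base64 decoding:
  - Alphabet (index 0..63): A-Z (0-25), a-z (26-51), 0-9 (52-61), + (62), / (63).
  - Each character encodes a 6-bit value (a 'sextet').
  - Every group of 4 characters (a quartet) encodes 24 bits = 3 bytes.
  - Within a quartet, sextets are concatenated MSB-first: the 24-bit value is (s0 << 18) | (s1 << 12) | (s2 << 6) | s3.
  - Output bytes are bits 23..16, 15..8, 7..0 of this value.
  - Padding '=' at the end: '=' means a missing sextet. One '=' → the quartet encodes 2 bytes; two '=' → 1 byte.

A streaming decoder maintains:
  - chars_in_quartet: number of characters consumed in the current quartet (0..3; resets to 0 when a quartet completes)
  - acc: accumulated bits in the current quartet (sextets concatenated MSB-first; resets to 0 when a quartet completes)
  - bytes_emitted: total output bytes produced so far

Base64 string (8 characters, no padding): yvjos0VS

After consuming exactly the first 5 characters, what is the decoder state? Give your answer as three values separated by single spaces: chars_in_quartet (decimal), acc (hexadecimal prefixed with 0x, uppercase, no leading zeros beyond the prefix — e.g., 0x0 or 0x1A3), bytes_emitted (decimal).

After char 0 ('y'=50): chars_in_quartet=1 acc=0x32 bytes_emitted=0
After char 1 ('v'=47): chars_in_quartet=2 acc=0xCAF bytes_emitted=0
After char 2 ('j'=35): chars_in_quartet=3 acc=0x32BE3 bytes_emitted=0
After char 3 ('o'=40): chars_in_quartet=4 acc=0xCAF8E8 -> emit CA F8 E8, reset; bytes_emitted=3
After char 4 ('s'=44): chars_in_quartet=1 acc=0x2C bytes_emitted=3

Answer: 1 0x2C 3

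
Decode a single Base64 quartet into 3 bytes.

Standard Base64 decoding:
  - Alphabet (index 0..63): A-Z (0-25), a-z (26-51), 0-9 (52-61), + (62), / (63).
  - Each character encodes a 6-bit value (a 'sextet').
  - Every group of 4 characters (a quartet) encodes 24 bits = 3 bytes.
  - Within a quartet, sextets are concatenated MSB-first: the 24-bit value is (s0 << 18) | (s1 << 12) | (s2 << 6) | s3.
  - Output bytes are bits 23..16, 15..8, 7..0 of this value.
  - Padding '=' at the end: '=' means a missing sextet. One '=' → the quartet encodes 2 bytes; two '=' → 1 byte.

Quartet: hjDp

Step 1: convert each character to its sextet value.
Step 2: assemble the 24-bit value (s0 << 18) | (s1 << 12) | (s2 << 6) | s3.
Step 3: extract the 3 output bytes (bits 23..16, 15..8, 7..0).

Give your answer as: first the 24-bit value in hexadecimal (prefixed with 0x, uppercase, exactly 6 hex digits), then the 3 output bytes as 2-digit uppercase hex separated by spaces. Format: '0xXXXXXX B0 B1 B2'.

Answer: 0x8630E9 86 30 E9

Derivation:
Sextets: h=33, j=35, D=3, p=41
24-bit: (33<<18) | (35<<12) | (3<<6) | 41
      = 0x840000 | 0x023000 | 0x0000C0 | 0x000029
      = 0x8630E9
Bytes: (v>>16)&0xFF=86, (v>>8)&0xFF=30, v&0xFF=E9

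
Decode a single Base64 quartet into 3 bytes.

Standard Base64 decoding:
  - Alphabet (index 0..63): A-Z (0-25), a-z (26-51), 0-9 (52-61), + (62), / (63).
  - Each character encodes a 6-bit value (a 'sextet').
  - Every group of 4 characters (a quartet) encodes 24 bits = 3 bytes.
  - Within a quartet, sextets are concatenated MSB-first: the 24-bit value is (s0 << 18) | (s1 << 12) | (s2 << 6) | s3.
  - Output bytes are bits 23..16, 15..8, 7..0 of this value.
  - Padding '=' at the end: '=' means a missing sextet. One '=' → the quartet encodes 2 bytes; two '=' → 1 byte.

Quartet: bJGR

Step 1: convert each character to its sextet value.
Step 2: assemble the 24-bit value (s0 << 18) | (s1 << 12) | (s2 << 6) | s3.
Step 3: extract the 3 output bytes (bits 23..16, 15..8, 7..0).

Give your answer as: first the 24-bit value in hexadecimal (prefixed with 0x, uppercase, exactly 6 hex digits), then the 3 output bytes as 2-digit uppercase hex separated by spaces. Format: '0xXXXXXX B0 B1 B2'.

Answer: 0x6C9191 6C 91 91

Derivation:
Sextets: b=27, J=9, G=6, R=17
24-bit: (27<<18) | (9<<12) | (6<<6) | 17
      = 0x6C0000 | 0x009000 | 0x000180 | 0x000011
      = 0x6C9191
Bytes: (v>>16)&0xFF=6C, (v>>8)&0xFF=91, v&0xFF=91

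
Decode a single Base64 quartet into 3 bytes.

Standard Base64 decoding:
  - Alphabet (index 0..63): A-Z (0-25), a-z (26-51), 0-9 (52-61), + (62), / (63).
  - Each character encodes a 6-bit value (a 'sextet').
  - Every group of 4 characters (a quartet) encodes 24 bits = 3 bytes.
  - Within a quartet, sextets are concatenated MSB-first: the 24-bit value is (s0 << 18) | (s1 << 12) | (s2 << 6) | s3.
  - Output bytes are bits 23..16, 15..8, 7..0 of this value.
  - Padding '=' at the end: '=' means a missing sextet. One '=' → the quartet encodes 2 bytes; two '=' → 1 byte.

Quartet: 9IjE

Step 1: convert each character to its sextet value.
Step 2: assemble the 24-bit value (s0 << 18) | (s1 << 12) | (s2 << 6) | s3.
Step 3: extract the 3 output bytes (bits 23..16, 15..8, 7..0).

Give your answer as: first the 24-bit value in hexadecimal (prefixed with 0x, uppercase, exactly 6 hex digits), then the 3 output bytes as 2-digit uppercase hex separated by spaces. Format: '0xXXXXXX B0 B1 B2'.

Answer: 0xF488C4 F4 88 C4

Derivation:
Sextets: 9=61, I=8, j=35, E=4
24-bit: (61<<18) | (8<<12) | (35<<6) | 4
      = 0xF40000 | 0x008000 | 0x0008C0 | 0x000004
      = 0xF488C4
Bytes: (v>>16)&0xFF=F4, (v>>8)&0xFF=88, v&0xFF=C4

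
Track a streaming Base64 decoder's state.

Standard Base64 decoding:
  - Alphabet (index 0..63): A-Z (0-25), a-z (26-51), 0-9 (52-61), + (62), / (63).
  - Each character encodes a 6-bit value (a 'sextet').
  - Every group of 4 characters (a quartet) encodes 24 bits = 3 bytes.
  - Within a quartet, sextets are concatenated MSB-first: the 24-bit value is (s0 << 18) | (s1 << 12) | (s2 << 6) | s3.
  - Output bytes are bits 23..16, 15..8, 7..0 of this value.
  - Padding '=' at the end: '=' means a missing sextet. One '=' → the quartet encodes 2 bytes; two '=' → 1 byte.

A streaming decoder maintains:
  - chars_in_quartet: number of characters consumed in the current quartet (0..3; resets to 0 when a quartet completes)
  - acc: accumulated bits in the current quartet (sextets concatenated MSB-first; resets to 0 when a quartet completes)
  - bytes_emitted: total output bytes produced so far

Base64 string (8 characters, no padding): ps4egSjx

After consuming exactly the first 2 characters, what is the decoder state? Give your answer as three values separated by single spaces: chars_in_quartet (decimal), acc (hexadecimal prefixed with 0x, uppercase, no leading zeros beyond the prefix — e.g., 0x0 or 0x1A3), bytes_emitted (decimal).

Answer: 2 0xA6C 0

Derivation:
After char 0 ('p'=41): chars_in_quartet=1 acc=0x29 bytes_emitted=0
After char 1 ('s'=44): chars_in_quartet=2 acc=0xA6C bytes_emitted=0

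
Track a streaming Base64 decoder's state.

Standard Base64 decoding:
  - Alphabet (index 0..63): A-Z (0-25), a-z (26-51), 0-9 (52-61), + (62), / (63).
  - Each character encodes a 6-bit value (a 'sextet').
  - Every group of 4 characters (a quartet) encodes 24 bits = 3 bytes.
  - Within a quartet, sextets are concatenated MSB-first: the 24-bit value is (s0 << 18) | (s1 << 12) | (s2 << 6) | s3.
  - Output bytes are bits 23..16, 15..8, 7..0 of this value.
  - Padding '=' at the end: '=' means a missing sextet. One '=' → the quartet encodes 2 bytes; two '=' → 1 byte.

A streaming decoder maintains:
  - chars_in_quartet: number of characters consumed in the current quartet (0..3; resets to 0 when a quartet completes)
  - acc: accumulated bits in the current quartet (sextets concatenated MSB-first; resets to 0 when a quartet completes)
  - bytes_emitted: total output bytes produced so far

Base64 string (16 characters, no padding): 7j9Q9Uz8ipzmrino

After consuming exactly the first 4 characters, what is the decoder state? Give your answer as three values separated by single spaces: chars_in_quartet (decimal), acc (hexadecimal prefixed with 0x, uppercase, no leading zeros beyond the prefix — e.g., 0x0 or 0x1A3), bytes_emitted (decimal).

After char 0 ('7'=59): chars_in_quartet=1 acc=0x3B bytes_emitted=0
After char 1 ('j'=35): chars_in_quartet=2 acc=0xEE3 bytes_emitted=0
After char 2 ('9'=61): chars_in_quartet=3 acc=0x3B8FD bytes_emitted=0
After char 3 ('Q'=16): chars_in_quartet=4 acc=0xEE3F50 -> emit EE 3F 50, reset; bytes_emitted=3

Answer: 0 0x0 3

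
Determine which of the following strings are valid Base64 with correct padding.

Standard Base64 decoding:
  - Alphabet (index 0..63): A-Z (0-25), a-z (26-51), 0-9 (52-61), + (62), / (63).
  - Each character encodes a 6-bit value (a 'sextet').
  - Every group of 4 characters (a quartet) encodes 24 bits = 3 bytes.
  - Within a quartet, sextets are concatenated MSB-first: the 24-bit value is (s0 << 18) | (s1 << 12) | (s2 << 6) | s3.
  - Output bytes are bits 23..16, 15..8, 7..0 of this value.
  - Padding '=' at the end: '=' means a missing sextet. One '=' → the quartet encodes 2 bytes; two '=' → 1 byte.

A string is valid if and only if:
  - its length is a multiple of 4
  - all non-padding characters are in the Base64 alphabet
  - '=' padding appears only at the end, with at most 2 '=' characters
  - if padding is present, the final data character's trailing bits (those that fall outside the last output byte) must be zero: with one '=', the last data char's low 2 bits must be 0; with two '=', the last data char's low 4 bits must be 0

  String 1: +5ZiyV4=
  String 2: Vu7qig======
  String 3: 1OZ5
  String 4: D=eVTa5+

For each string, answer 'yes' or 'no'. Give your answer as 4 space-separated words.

Answer: yes no yes no

Derivation:
String 1: '+5ZiyV4=' → valid
String 2: 'Vu7qig======' → invalid (6 pad chars (max 2))
String 3: '1OZ5' → valid
String 4: 'D=eVTa5+' → invalid (bad char(s): ['=']; '=' in middle)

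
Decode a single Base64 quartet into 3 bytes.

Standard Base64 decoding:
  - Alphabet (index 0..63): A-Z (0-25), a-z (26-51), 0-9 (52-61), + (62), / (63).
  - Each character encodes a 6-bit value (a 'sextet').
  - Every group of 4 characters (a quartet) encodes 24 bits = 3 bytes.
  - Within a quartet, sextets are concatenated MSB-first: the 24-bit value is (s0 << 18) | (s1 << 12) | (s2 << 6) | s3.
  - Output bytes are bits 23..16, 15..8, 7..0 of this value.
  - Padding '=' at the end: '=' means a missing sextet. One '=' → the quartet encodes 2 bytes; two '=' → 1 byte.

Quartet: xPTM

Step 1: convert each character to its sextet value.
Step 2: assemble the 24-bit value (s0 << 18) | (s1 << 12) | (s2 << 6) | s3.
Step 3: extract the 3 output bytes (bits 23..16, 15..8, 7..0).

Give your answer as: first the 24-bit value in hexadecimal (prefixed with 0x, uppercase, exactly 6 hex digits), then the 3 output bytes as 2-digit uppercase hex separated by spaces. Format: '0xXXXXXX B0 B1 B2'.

Answer: 0xC4F4CC C4 F4 CC

Derivation:
Sextets: x=49, P=15, T=19, M=12
24-bit: (49<<18) | (15<<12) | (19<<6) | 12
      = 0xC40000 | 0x00F000 | 0x0004C0 | 0x00000C
      = 0xC4F4CC
Bytes: (v>>16)&0xFF=C4, (v>>8)&0xFF=F4, v&0xFF=CC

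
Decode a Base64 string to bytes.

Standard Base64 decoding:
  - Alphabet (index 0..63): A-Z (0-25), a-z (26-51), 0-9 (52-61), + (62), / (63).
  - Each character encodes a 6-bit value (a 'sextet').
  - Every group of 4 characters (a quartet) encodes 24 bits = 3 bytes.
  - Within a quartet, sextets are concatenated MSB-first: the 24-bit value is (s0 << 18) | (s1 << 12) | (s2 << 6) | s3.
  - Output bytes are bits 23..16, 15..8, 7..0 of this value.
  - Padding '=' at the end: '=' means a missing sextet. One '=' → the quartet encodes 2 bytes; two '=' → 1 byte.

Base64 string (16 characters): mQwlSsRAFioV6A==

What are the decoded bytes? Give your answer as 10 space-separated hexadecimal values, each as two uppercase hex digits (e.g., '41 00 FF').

Answer: 99 0C 25 4A C4 40 16 2A 15 E8

Derivation:
After char 0 ('m'=38): chars_in_quartet=1 acc=0x26 bytes_emitted=0
After char 1 ('Q'=16): chars_in_quartet=2 acc=0x990 bytes_emitted=0
After char 2 ('w'=48): chars_in_quartet=3 acc=0x26430 bytes_emitted=0
After char 3 ('l'=37): chars_in_quartet=4 acc=0x990C25 -> emit 99 0C 25, reset; bytes_emitted=3
After char 4 ('S'=18): chars_in_quartet=1 acc=0x12 bytes_emitted=3
After char 5 ('s'=44): chars_in_quartet=2 acc=0x4AC bytes_emitted=3
After char 6 ('R'=17): chars_in_quartet=3 acc=0x12B11 bytes_emitted=3
After char 7 ('A'=0): chars_in_quartet=4 acc=0x4AC440 -> emit 4A C4 40, reset; bytes_emitted=6
After char 8 ('F'=5): chars_in_quartet=1 acc=0x5 bytes_emitted=6
After char 9 ('i'=34): chars_in_quartet=2 acc=0x162 bytes_emitted=6
After char 10 ('o'=40): chars_in_quartet=3 acc=0x58A8 bytes_emitted=6
After char 11 ('V'=21): chars_in_quartet=4 acc=0x162A15 -> emit 16 2A 15, reset; bytes_emitted=9
After char 12 ('6'=58): chars_in_quartet=1 acc=0x3A bytes_emitted=9
After char 13 ('A'=0): chars_in_quartet=2 acc=0xE80 bytes_emitted=9
Padding '==': partial quartet acc=0xE80 -> emit E8; bytes_emitted=10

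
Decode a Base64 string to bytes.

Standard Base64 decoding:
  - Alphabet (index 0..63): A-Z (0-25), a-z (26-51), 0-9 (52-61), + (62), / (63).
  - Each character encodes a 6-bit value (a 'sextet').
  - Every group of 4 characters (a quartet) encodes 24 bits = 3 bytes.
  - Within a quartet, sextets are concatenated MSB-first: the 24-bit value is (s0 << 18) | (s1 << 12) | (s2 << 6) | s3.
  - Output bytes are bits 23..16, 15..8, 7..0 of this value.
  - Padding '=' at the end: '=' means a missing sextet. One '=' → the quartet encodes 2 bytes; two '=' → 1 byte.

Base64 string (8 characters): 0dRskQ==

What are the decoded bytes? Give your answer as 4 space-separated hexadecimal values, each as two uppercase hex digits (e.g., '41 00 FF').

Answer: D1 D4 6C 91

Derivation:
After char 0 ('0'=52): chars_in_quartet=1 acc=0x34 bytes_emitted=0
After char 1 ('d'=29): chars_in_quartet=2 acc=0xD1D bytes_emitted=0
After char 2 ('R'=17): chars_in_quartet=3 acc=0x34751 bytes_emitted=0
After char 3 ('s'=44): chars_in_quartet=4 acc=0xD1D46C -> emit D1 D4 6C, reset; bytes_emitted=3
After char 4 ('k'=36): chars_in_quartet=1 acc=0x24 bytes_emitted=3
After char 5 ('Q'=16): chars_in_quartet=2 acc=0x910 bytes_emitted=3
Padding '==': partial quartet acc=0x910 -> emit 91; bytes_emitted=4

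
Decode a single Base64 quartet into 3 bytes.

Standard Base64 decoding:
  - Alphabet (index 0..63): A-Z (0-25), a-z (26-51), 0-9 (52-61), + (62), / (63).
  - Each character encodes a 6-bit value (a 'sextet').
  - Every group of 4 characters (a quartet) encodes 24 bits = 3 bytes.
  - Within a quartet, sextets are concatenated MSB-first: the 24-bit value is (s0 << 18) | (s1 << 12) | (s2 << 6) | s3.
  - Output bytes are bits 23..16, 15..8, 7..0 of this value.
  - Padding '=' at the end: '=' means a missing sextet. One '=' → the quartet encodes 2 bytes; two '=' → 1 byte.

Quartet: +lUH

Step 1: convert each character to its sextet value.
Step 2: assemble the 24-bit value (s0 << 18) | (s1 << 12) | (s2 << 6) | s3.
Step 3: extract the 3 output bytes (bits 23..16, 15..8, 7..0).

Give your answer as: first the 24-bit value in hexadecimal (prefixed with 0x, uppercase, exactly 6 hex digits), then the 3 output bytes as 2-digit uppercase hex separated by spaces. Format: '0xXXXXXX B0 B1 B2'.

Sextets: +=62, l=37, U=20, H=7
24-bit: (62<<18) | (37<<12) | (20<<6) | 7
      = 0xF80000 | 0x025000 | 0x000500 | 0x000007
      = 0xFA5507
Bytes: (v>>16)&0xFF=FA, (v>>8)&0xFF=55, v&0xFF=07

Answer: 0xFA5507 FA 55 07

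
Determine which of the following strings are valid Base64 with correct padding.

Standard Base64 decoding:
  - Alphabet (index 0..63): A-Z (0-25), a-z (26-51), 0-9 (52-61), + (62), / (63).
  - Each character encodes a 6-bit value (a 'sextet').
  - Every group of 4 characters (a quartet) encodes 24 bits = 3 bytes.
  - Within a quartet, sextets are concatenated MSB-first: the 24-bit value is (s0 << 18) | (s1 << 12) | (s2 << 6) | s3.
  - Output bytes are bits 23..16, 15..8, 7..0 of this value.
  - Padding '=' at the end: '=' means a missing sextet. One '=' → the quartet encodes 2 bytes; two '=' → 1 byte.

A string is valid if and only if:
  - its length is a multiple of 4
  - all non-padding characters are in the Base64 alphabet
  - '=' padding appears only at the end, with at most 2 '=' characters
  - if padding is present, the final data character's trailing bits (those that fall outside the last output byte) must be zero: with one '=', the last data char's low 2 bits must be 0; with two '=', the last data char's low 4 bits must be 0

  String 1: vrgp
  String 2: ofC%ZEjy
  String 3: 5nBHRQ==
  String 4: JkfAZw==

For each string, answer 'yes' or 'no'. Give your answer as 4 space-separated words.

String 1: 'vrgp' → valid
String 2: 'ofC%ZEjy' → invalid (bad char(s): ['%'])
String 3: '5nBHRQ==' → valid
String 4: 'JkfAZw==' → valid

Answer: yes no yes yes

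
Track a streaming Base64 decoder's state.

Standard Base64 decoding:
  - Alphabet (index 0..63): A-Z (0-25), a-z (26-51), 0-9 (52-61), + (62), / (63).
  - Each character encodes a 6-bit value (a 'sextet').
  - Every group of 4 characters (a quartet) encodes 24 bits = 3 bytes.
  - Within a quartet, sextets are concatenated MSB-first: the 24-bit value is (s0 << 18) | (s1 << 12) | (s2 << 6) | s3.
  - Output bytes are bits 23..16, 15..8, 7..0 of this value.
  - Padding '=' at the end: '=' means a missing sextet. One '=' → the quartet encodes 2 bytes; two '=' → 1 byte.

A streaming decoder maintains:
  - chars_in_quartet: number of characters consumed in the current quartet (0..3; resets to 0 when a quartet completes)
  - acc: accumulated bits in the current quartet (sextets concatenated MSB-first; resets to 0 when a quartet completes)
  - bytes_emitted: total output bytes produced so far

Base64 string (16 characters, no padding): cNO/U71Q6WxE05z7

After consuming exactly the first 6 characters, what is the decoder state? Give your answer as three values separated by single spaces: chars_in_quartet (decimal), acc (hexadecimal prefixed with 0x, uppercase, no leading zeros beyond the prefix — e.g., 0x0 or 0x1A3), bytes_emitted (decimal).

After char 0 ('c'=28): chars_in_quartet=1 acc=0x1C bytes_emitted=0
After char 1 ('N'=13): chars_in_quartet=2 acc=0x70D bytes_emitted=0
After char 2 ('O'=14): chars_in_quartet=3 acc=0x1C34E bytes_emitted=0
After char 3 ('/'=63): chars_in_quartet=4 acc=0x70D3BF -> emit 70 D3 BF, reset; bytes_emitted=3
After char 4 ('U'=20): chars_in_quartet=1 acc=0x14 bytes_emitted=3
After char 5 ('7'=59): chars_in_quartet=2 acc=0x53B bytes_emitted=3

Answer: 2 0x53B 3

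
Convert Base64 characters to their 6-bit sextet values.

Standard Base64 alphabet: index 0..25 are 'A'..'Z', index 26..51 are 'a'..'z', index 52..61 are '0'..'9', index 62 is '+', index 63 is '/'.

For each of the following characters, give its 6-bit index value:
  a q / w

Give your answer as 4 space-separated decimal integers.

Answer: 26 42 63 48

Derivation:
'a': a..z range, 26 + ord('a') − ord('a') = 26
'q': a..z range, 26 + ord('q') − ord('a') = 42
'/': index 63
'w': a..z range, 26 + ord('w') − ord('a') = 48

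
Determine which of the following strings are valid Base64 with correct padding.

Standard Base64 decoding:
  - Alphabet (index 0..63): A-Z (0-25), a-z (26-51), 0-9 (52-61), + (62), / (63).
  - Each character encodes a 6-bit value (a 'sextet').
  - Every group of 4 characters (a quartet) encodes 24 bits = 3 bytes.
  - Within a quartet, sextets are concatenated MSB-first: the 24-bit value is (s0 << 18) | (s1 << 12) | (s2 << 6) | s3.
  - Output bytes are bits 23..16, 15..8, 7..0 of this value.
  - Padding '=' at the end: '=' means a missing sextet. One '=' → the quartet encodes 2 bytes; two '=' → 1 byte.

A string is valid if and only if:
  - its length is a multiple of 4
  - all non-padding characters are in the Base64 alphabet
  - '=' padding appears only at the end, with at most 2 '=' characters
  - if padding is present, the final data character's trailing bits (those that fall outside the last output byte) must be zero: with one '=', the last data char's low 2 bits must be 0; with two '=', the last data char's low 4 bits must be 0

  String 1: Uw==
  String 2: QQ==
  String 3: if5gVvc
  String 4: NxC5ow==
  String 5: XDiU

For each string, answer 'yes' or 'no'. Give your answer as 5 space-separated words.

Answer: yes yes no yes yes

Derivation:
String 1: 'Uw==' → valid
String 2: 'QQ==' → valid
String 3: 'if5gVvc' → invalid (len=7 not mult of 4)
String 4: 'NxC5ow==' → valid
String 5: 'XDiU' → valid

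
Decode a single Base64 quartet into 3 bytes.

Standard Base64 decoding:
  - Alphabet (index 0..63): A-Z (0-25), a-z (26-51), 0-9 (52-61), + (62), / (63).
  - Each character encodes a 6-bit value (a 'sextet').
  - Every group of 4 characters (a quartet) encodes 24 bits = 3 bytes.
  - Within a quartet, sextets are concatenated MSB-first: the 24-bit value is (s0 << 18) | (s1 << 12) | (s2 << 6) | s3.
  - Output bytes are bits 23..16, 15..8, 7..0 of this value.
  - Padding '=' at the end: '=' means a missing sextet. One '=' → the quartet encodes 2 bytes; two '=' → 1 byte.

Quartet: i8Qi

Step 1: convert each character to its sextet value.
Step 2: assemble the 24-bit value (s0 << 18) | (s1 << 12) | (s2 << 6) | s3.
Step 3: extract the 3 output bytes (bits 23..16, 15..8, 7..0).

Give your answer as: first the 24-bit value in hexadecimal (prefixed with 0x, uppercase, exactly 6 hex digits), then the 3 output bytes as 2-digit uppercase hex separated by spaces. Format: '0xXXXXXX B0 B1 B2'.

Sextets: i=34, 8=60, Q=16, i=34
24-bit: (34<<18) | (60<<12) | (16<<6) | 34
      = 0x880000 | 0x03C000 | 0x000400 | 0x000022
      = 0x8BC422
Bytes: (v>>16)&0xFF=8B, (v>>8)&0xFF=C4, v&0xFF=22

Answer: 0x8BC422 8B C4 22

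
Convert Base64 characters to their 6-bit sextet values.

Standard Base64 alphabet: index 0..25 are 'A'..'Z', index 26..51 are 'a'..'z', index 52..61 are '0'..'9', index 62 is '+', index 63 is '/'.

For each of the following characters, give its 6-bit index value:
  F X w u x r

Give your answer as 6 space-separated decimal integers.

Answer: 5 23 48 46 49 43

Derivation:
'F': A..Z range, ord('F') − ord('A') = 5
'X': A..Z range, ord('X') − ord('A') = 23
'w': a..z range, 26 + ord('w') − ord('a') = 48
'u': a..z range, 26 + ord('u') − ord('a') = 46
'x': a..z range, 26 + ord('x') − ord('a') = 49
'r': a..z range, 26 + ord('r') − ord('a') = 43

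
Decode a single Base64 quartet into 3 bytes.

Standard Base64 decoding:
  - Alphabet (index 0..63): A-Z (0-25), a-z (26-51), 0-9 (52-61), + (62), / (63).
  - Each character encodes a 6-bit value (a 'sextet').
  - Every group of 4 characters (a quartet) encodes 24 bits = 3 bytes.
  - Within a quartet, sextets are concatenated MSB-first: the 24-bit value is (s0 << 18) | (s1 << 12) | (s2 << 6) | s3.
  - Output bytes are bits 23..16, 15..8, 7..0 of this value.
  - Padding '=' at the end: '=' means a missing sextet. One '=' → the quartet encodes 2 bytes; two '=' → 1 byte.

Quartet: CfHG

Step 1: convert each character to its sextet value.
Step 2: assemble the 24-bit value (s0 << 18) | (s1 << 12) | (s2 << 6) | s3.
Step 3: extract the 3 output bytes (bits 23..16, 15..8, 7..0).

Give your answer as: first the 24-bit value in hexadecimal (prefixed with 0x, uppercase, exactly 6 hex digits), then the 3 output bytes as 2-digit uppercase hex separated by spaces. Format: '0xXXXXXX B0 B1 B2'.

Sextets: C=2, f=31, H=7, G=6
24-bit: (2<<18) | (31<<12) | (7<<6) | 6
      = 0x080000 | 0x01F000 | 0x0001C0 | 0x000006
      = 0x09F1C6
Bytes: (v>>16)&0xFF=09, (v>>8)&0xFF=F1, v&0xFF=C6

Answer: 0x09F1C6 09 F1 C6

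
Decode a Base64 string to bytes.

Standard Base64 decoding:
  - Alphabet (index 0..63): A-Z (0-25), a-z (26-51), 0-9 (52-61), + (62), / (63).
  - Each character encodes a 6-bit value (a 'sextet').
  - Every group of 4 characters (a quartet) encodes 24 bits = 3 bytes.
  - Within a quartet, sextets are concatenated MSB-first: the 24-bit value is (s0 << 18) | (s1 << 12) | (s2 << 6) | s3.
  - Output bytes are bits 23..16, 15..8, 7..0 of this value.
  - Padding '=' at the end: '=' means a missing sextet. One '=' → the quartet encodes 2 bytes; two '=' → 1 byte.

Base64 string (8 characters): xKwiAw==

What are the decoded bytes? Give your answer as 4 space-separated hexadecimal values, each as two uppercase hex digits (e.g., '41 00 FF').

After char 0 ('x'=49): chars_in_quartet=1 acc=0x31 bytes_emitted=0
After char 1 ('K'=10): chars_in_quartet=2 acc=0xC4A bytes_emitted=0
After char 2 ('w'=48): chars_in_quartet=3 acc=0x312B0 bytes_emitted=0
After char 3 ('i'=34): chars_in_quartet=4 acc=0xC4AC22 -> emit C4 AC 22, reset; bytes_emitted=3
After char 4 ('A'=0): chars_in_quartet=1 acc=0x0 bytes_emitted=3
After char 5 ('w'=48): chars_in_quartet=2 acc=0x30 bytes_emitted=3
Padding '==': partial quartet acc=0x30 -> emit 03; bytes_emitted=4

Answer: C4 AC 22 03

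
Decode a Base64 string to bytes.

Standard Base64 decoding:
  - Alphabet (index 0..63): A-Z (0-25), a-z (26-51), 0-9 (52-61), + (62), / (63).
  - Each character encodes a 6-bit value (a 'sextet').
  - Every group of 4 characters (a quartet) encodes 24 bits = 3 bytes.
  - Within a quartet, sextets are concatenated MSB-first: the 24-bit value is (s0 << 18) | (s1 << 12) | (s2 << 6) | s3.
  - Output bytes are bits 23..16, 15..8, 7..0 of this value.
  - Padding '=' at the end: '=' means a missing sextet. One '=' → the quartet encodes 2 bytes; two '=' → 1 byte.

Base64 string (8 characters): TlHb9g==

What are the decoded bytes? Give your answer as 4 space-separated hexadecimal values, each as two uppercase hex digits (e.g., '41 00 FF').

After char 0 ('T'=19): chars_in_quartet=1 acc=0x13 bytes_emitted=0
After char 1 ('l'=37): chars_in_quartet=2 acc=0x4E5 bytes_emitted=0
After char 2 ('H'=7): chars_in_quartet=3 acc=0x13947 bytes_emitted=0
After char 3 ('b'=27): chars_in_quartet=4 acc=0x4E51DB -> emit 4E 51 DB, reset; bytes_emitted=3
After char 4 ('9'=61): chars_in_quartet=1 acc=0x3D bytes_emitted=3
After char 5 ('g'=32): chars_in_quartet=2 acc=0xF60 bytes_emitted=3
Padding '==': partial quartet acc=0xF60 -> emit F6; bytes_emitted=4

Answer: 4E 51 DB F6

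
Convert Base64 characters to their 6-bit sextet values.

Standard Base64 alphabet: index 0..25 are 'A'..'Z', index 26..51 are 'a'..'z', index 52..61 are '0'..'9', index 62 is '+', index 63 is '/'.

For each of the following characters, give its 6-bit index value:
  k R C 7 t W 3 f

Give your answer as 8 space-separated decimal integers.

'k': a..z range, 26 + ord('k') − ord('a') = 36
'R': A..Z range, ord('R') − ord('A') = 17
'C': A..Z range, ord('C') − ord('A') = 2
'7': 0..9 range, 52 + ord('7') − ord('0') = 59
't': a..z range, 26 + ord('t') − ord('a') = 45
'W': A..Z range, ord('W') − ord('A') = 22
'3': 0..9 range, 52 + ord('3') − ord('0') = 55
'f': a..z range, 26 + ord('f') − ord('a') = 31

Answer: 36 17 2 59 45 22 55 31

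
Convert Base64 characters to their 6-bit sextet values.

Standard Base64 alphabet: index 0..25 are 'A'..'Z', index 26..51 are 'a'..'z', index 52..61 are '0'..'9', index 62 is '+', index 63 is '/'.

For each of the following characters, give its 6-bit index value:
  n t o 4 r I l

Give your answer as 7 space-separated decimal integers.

'n': a..z range, 26 + ord('n') − ord('a') = 39
't': a..z range, 26 + ord('t') − ord('a') = 45
'o': a..z range, 26 + ord('o') − ord('a') = 40
'4': 0..9 range, 52 + ord('4') − ord('0') = 56
'r': a..z range, 26 + ord('r') − ord('a') = 43
'I': A..Z range, ord('I') − ord('A') = 8
'l': a..z range, 26 + ord('l') − ord('a') = 37

Answer: 39 45 40 56 43 8 37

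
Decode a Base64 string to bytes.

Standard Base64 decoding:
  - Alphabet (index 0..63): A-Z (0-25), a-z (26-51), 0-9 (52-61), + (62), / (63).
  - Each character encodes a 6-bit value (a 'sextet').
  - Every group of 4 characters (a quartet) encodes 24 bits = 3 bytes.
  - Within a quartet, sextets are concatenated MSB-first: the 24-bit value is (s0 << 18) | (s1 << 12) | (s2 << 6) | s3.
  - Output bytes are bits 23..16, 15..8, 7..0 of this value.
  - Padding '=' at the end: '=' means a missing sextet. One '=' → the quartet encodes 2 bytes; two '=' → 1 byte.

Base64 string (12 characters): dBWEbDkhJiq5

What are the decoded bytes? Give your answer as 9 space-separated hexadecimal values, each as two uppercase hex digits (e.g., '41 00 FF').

Answer: 74 15 84 6C 39 21 26 2A B9

Derivation:
After char 0 ('d'=29): chars_in_quartet=1 acc=0x1D bytes_emitted=0
After char 1 ('B'=1): chars_in_quartet=2 acc=0x741 bytes_emitted=0
After char 2 ('W'=22): chars_in_quartet=3 acc=0x1D056 bytes_emitted=0
After char 3 ('E'=4): chars_in_quartet=4 acc=0x741584 -> emit 74 15 84, reset; bytes_emitted=3
After char 4 ('b'=27): chars_in_quartet=1 acc=0x1B bytes_emitted=3
After char 5 ('D'=3): chars_in_quartet=2 acc=0x6C3 bytes_emitted=3
After char 6 ('k'=36): chars_in_quartet=3 acc=0x1B0E4 bytes_emitted=3
After char 7 ('h'=33): chars_in_quartet=4 acc=0x6C3921 -> emit 6C 39 21, reset; bytes_emitted=6
After char 8 ('J'=9): chars_in_quartet=1 acc=0x9 bytes_emitted=6
After char 9 ('i'=34): chars_in_quartet=2 acc=0x262 bytes_emitted=6
After char 10 ('q'=42): chars_in_quartet=3 acc=0x98AA bytes_emitted=6
After char 11 ('5'=57): chars_in_quartet=4 acc=0x262AB9 -> emit 26 2A B9, reset; bytes_emitted=9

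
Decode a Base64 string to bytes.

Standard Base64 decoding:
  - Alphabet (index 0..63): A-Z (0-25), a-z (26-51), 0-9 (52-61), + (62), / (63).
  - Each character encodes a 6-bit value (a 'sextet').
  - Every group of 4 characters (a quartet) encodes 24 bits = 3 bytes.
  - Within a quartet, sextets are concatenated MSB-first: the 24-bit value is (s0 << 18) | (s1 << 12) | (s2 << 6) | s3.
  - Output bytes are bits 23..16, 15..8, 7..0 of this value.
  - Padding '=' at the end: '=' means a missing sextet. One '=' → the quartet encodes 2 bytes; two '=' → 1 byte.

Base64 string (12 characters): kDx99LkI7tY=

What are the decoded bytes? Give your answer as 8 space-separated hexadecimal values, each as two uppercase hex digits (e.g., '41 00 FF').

After char 0 ('k'=36): chars_in_quartet=1 acc=0x24 bytes_emitted=0
After char 1 ('D'=3): chars_in_quartet=2 acc=0x903 bytes_emitted=0
After char 2 ('x'=49): chars_in_quartet=3 acc=0x240F1 bytes_emitted=0
After char 3 ('9'=61): chars_in_quartet=4 acc=0x903C7D -> emit 90 3C 7D, reset; bytes_emitted=3
After char 4 ('9'=61): chars_in_quartet=1 acc=0x3D bytes_emitted=3
After char 5 ('L'=11): chars_in_quartet=2 acc=0xF4B bytes_emitted=3
After char 6 ('k'=36): chars_in_quartet=3 acc=0x3D2E4 bytes_emitted=3
After char 7 ('I'=8): chars_in_quartet=4 acc=0xF4B908 -> emit F4 B9 08, reset; bytes_emitted=6
After char 8 ('7'=59): chars_in_quartet=1 acc=0x3B bytes_emitted=6
After char 9 ('t'=45): chars_in_quartet=2 acc=0xEED bytes_emitted=6
After char 10 ('Y'=24): chars_in_quartet=3 acc=0x3BB58 bytes_emitted=6
Padding '=': partial quartet acc=0x3BB58 -> emit EE D6; bytes_emitted=8

Answer: 90 3C 7D F4 B9 08 EE D6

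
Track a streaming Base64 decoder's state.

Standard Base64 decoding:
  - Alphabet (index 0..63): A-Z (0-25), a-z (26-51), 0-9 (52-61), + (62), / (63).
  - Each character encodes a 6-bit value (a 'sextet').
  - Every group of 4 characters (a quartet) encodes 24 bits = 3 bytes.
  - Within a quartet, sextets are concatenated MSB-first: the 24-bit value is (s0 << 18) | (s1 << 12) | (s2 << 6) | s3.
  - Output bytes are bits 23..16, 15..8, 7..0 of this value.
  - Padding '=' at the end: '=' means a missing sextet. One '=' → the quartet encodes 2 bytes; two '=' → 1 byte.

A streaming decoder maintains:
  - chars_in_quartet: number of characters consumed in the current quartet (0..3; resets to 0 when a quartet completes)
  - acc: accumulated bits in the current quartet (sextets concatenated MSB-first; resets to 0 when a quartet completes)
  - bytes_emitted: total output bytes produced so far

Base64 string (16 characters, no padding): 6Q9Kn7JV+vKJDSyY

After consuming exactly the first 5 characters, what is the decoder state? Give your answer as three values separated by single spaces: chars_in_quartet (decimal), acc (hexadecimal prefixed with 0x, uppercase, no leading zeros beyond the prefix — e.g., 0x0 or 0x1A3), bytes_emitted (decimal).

After char 0 ('6'=58): chars_in_quartet=1 acc=0x3A bytes_emitted=0
After char 1 ('Q'=16): chars_in_quartet=2 acc=0xE90 bytes_emitted=0
After char 2 ('9'=61): chars_in_quartet=3 acc=0x3A43D bytes_emitted=0
After char 3 ('K'=10): chars_in_quartet=4 acc=0xE90F4A -> emit E9 0F 4A, reset; bytes_emitted=3
After char 4 ('n'=39): chars_in_quartet=1 acc=0x27 bytes_emitted=3

Answer: 1 0x27 3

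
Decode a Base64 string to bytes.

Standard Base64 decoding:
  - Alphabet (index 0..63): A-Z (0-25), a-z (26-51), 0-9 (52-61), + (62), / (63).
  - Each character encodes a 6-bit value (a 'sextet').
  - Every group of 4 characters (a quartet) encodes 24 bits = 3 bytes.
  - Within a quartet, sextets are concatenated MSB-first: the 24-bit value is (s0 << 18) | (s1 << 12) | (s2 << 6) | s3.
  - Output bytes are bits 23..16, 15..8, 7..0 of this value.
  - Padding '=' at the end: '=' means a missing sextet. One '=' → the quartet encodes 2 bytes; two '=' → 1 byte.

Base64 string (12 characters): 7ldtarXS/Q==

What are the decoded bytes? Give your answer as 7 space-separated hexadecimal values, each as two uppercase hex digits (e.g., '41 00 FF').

Answer: EE 57 6D 6A B5 D2 FD

Derivation:
After char 0 ('7'=59): chars_in_quartet=1 acc=0x3B bytes_emitted=0
After char 1 ('l'=37): chars_in_quartet=2 acc=0xEE5 bytes_emitted=0
After char 2 ('d'=29): chars_in_quartet=3 acc=0x3B95D bytes_emitted=0
After char 3 ('t'=45): chars_in_quartet=4 acc=0xEE576D -> emit EE 57 6D, reset; bytes_emitted=3
After char 4 ('a'=26): chars_in_quartet=1 acc=0x1A bytes_emitted=3
After char 5 ('r'=43): chars_in_quartet=2 acc=0x6AB bytes_emitted=3
After char 6 ('X'=23): chars_in_quartet=3 acc=0x1AAD7 bytes_emitted=3
After char 7 ('S'=18): chars_in_quartet=4 acc=0x6AB5D2 -> emit 6A B5 D2, reset; bytes_emitted=6
After char 8 ('/'=63): chars_in_quartet=1 acc=0x3F bytes_emitted=6
After char 9 ('Q'=16): chars_in_quartet=2 acc=0xFD0 bytes_emitted=6
Padding '==': partial quartet acc=0xFD0 -> emit FD; bytes_emitted=7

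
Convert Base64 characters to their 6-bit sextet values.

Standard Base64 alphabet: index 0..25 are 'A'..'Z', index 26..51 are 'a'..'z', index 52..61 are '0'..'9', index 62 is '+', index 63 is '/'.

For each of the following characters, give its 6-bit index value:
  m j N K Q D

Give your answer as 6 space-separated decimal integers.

'm': a..z range, 26 + ord('m') − ord('a') = 38
'j': a..z range, 26 + ord('j') − ord('a') = 35
'N': A..Z range, ord('N') − ord('A') = 13
'K': A..Z range, ord('K') − ord('A') = 10
'Q': A..Z range, ord('Q') − ord('A') = 16
'D': A..Z range, ord('D') − ord('A') = 3

Answer: 38 35 13 10 16 3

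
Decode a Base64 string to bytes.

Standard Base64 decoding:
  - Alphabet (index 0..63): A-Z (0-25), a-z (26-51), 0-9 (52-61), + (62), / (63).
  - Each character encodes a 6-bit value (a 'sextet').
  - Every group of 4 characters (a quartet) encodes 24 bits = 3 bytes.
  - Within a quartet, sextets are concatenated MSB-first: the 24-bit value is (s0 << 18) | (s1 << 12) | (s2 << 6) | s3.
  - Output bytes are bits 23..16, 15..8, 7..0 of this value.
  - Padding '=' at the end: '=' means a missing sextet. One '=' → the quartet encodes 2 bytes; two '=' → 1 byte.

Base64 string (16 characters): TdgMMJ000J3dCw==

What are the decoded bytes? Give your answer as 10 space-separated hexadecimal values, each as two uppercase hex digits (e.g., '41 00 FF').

After char 0 ('T'=19): chars_in_quartet=1 acc=0x13 bytes_emitted=0
After char 1 ('d'=29): chars_in_quartet=2 acc=0x4DD bytes_emitted=0
After char 2 ('g'=32): chars_in_quartet=3 acc=0x13760 bytes_emitted=0
After char 3 ('M'=12): chars_in_quartet=4 acc=0x4DD80C -> emit 4D D8 0C, reset; bytes_emitted=3
After char 4 ('M'=12): chars_in_quartet=1 acc=0xC bytes_emitted=3
After char 5 ('J'=9): chars_in_quartet=2 acc=0x309 bytes_emitted=3
After char 6 ('0'=52): chars_in_quartet=3 acc=0xC274 bytes_emitted=3
After char 7 ('0'=52): chars_in_quartet=4 acc=0x309D34 -> emit 30 9D 34, reset; bytes_emitted=6
After char 8 ('0'=52): chars_in_quartet=1 acc=0x34 bytes_emitted=6
After char 9 ('J'=9): chars_in_quartet=2 acc=0xD09 bytes_emitted=6
After char 10 ('3'=55): chars_in_quartet=3 acc=0x34277 bytes_emitted=6
After char 11 ('d'=29): chars_in_quartet=4 acc=0xD09DDD -> emit D0 9D DD, reset; bytes_emitted=9
After char 12 ('C'=2): chars_in_quartet=1 acc=0x2 bytes_emitted=9
After char 13 ('w'=48): chars_in_quartet=2 acc=0xB0 bytes_emitted=9
Padding '==': partial quartet acc=0xB0 -> emit 0B; bytes_emitted=10

Answer: 4D D8 0C 30 9D 34 D0 9D DD 0B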